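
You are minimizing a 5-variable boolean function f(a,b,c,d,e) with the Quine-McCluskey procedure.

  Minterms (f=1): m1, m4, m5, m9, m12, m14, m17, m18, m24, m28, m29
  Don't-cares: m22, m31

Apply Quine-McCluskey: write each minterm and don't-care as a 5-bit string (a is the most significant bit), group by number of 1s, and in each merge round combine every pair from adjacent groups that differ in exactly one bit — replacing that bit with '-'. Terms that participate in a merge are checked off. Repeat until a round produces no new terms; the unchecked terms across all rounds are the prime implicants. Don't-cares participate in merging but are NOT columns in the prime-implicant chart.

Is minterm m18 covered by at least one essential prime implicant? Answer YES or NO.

YES

size-2^0 implicants → 00001(✓)  00100(✓)  00101(✓)  01001(✓)  01100(✓)  01110(✓)  10001(✓)  10010(✓)  10110(✓)  11000(✓)  11100(✓)  11101(✓)  11111(✓)
size-2^1 implicants → -0001  -1100  0-001  0-100  00-01  0010-  011-0  10-10  11-00  111-1  1110-
Unchecked terms (primes): -0001, -1100, 0-001, 0-100, 00-01, 0010-, 011-0, 10-10, 11-00, 111-1, 1110-
Minterm coverage:
  m1 ⊆ -0001,0-001,00-01
  m4 ⊆ 0-100,0010-
  m5 ⊆ 00-01,0010-
  m9 ⊆ 0-001 [E]
  m12 ⊆ -1100,0-100,011-0
  m14 ⊆ 011-0 [E]
  m17 ⊆ -0001 [E]
  m18 ⊆ 10-10 [E]
  m24 ⊆ 11-00 [E]
  m28 ⊆ -1100,11-00,1110-
  m29 ⊆ 111-1,1110-
E = {-0001, 0-001, 011-0, 10-10, 11-00}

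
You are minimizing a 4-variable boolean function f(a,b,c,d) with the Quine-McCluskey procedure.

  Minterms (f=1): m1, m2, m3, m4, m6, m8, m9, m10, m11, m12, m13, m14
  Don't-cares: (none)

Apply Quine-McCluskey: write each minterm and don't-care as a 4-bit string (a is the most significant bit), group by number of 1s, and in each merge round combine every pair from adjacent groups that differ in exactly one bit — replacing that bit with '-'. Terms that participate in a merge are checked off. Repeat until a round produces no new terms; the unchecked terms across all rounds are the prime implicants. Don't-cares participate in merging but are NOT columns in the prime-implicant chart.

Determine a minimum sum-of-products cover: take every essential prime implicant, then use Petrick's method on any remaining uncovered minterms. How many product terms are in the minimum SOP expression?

4

Round 0: 0001✓ 0010✓ 0011✓ 0100✓ 0110✓ 1000✓ 1001✓ 1010✓ 1011✓ 1100✓ 1101✓ 1110✓
Round 1: -001✓ -010✓ -011✓ -100✓ -110✓ 0-10✓ 00-1✓ 001-✓ 01-0✓ 1-00✓ 1-01✓ 1-10✓ 10-0✓ 10-1✓ 100-✓ 101-✓ 11-0✓ 110-✓
Round 2: --10 -0-1 -01- -1-0 1--0 1-0- 10--
PIs = {--10, -0-1, -01-, -1-0, 1--0, 1-0-, 10--}
Coverage chart:
  m1: -0-1 ←essential
  m2: --10,-01-
  m3: -0-1,-01-
  m4: -1-0 ←essential
  m6: --10,-1-0
  m8: 1--0,1-0-,10--
  m9: -0-1,1-0-,10--
  m10: --10,-01-,1--0,10--
  m11: -0-1,-01-,10--
  m12: -1-0,1--0,1-0-
  m13: 1-0- ←essential
  m14: --10,-1-0,1--0
Essential: -0-1, -1-0, 1-0-
Petrick residual → --10
Min cover (4 terms): cd' + b'd + bd' + ac'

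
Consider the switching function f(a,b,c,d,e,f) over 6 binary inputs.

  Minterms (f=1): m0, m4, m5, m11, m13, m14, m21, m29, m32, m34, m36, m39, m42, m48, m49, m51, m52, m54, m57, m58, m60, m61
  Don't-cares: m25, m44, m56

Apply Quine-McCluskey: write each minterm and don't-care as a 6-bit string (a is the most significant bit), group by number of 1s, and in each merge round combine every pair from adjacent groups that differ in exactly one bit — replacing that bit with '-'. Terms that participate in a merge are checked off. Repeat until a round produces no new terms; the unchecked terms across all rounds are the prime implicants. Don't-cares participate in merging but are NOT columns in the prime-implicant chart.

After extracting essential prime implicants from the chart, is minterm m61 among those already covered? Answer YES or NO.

size-2^0 implicants → 000000(✓)  000100(✓)  000101(✓)  001011  001101(✓)  001110  010101(✓)  011001(✓)  011101(✓)  100000(✓)  100010(✓)  100100(✓)  100111  101010(✓)  101100(✓)  110000(✓)  110001(✓)  110011(✓)  110100(✓)  110110(✓)  111000(✓)  111001(✓)  111010(✓)  111100(✓)  111101(✓)
size-2^1 implicants → -00000(✓)  -00100(✓)  -11001(✓)  -11101(✓)  0-0101(✓)  0-1101(✓)  00-101(✓)  000-00(✓)  00010-  01-101(✓)  011-01(✓)  1-0000(✓)  1-0100(✓)  1-1010  1-1100(✓)  10-010  10-100(✓)  100-00(✓)  1000-0  11-000(✓)  11-001(✓)  11-100(✓)  110-00(✓)  1100-1  11000-(✓)  1101-0  111-00(✓)  111-01(✓)  1110-0  11100-(✓)  11110-(✓)
size-2^2 implicants → -00-00  -11-01  0--101  1--100  1-0-00  11--00  11-00-  111-0-
Unchecked terms (primes): -00-00, -11-01, 0--101, 00010-, 001011, 001110, 1--100, 1-0-00, 1-1010, 10-010, 1000-0, 100111, 11--00, 11-00-, 1100-1, 1101-0, 111-0-, 1110-0
Minterm coverage:
  m0 ⊆ -00-00 [E]
  m4 ⊆ -00-00,00010-
  m5 ⊆ 0--101,00010-
  m11 ⊆ 001011 [E]
  m13 ⊆ 0--101 [E]
  m14 ⊆ 001110 [E]
  m21 ⊆ 0--101 [E]
  m29 ⊆ -11-01,0--101
  m32 ⊆ -00-00,1-0-00,1000-0
  m34 ⊆ 10-010,1000-0
  m36 ⊆ -00-00,1--100,1-0-00
  m39 ⊆ 100111 [E]
  m42 ⊆ 1-1010,10-010
  m48 ⊆ 1-0-00,11--00,11-00-
  m49 ⊆ 11-00-,1100-1
  m51 ⊆ 1100-1 [E]
  m52 ⊆ 1--100,1-0-00,11--00,1101-0
  m54 ⊆ 1101-0 [E]
  m57 ⊆ -11-01,11-00-,111-0-
  m58 ⊆ 1-1010,1110-0
  m60 ⊆ 1--100,11--00,111-0-
  m61 ⊆ -11-01,111-0-
E = {-00-00, 0--101, 001011, 001110, 100111, 1100-1, 1101-0}

NO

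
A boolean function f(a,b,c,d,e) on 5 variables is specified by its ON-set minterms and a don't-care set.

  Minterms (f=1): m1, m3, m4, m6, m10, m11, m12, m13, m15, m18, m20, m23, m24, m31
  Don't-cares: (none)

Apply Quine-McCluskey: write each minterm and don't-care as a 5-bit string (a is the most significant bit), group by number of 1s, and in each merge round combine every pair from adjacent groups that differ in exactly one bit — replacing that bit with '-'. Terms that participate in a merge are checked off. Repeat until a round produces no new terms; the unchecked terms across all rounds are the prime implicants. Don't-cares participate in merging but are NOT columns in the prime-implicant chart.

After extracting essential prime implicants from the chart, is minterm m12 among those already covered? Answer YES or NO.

size-2^0 implicants → 00001(✓)  00011(✓)  00100(✓)  00110(✓)  01010(✓)  01011(✓)  01100(✓)  01101(✓)  01111(✓)  10010  10100(✓)  10111(✓)  11000  11111(✓)
size-2^1 implicants → -0100  -1111  0-011  0-100  000-1  001-0  01-11  0101-  011-1  0110-  1-111
Unchecked terms (primes): -0100, -1111, 0-011, 0-100, 000-1, 001-0, 01-11, 0101-, 011-1, 0110-, 1-111, 10010, 11000
Minterm coverage:
  m1 ⊆ 000-1 [E]
  m3 ⊆ 0-011,000-1
  m4 ⊆ -0100,0-100,001-0
  m6 ⊆ 001-0 [E]
  m10 ⊆ 0101- [E]
  m11 ⊆ 0-011,01-11,0101-
  m12 ⊆ 0-100,0110-
  m13 ⊆ 011-1,0110-
  m15 ⊆ -1111,01-11,011-1
  m18 ⊆ 10010 [E]
  m20 ⊆ -0100 [E]
  m23 ⊆ 1-111 [E]
  m24 ⊆ 11000 [E]
  m31 ⊆ -1111,1-111
E = {-0100, 000-1, 001-0, 0101-, 1-111, 10010, 11000}

NO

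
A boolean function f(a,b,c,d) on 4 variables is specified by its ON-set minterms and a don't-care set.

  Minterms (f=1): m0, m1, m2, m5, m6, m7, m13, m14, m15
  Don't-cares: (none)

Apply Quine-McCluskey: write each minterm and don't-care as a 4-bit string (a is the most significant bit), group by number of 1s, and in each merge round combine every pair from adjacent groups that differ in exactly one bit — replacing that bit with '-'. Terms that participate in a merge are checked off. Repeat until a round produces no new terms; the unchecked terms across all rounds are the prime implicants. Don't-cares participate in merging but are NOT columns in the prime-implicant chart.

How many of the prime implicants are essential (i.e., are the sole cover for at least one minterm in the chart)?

2

[col 0] 0000*, 0001*, 0010*, 0101*, 0110*, 0111*, 1101*, 1110*, 1111*
[col 1] -101*, -110*, -111*, 0-01, 0-10, 00-0, 000-, 01-1*, 011-*, 11-1*, 111-*
[col 2] -1-1, -11-
Prime implicants: -1-1, -11-, 0-01, 0-10, 00-0, 000-
PI chart (minterm → PIs covering it):
  0 | 00-0,000-
  1 | 0-01,000-
  2 | 0-10,00-0
  5 | -1-1,0-01
  6 | -11-,0-10
  7 | -1-1,-11-
  13 | -1-1  (sole → essential)
  14 | -11-  (sole → essential)
  15 | -1-1,-11-
Essential prime implicants: -1-1, -11-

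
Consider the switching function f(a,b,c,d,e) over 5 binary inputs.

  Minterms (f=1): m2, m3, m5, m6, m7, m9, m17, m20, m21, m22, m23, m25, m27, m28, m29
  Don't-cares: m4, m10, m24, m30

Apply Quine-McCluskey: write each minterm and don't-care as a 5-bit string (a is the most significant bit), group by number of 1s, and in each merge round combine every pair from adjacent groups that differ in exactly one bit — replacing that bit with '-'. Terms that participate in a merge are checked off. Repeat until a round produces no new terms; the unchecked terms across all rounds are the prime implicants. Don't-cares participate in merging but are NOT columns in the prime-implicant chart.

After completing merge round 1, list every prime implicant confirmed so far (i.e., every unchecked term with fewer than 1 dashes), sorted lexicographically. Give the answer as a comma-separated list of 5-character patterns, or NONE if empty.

NONE

[col 0] 00010*, 00011*, 00100*, 00101*, 00110*, 00111*, 01001*, 01010*, 10001*, 10100*, 10101*, 10110*, 10111*, 11000*, 11001*, 11011*, 11100*, 11101*, 11110*
[col 1] -0100*, -0101*, -0110*, -0111*, -1001, 0-010, 00-10*, 00-11*, 0001-*, 001-0*, 001-1*, 0010-*, 0011-*, 1-001*, 1-100*, 1-101*, 1-110*, 10-01*, 101-0*, 101-1*, 1010-*, 1011-*, 11-00*, 11-01*, 110-1, 1100-*, 111-0*, 1110-*
[col 2] -01-0*, -01-1*, -010-*, -011-*, 00-1-, 001--*, 1--01, 1-1-0, 1-10-, 101--*, 11-0-
[col 3] -01--
Prime implicants: -01--, -1001, 0-010, 00-1-, 1--01, 1-1-0, 1-10-, 11-0-, 110-1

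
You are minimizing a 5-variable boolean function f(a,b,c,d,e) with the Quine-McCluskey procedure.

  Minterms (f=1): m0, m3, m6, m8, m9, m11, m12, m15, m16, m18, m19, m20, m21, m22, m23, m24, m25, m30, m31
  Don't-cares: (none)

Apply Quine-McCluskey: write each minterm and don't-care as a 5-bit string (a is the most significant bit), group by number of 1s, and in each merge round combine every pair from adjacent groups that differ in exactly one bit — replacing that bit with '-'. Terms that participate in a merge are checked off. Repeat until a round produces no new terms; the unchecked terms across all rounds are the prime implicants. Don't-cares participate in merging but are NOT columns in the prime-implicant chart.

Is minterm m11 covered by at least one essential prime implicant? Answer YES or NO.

Round 0: 00000✓ 00011✓ 00110✓ 01000✓ 01001✓ 01011✓ 01100✓ 01111✓ 10000✓ 10010✓ 10011✓ 10100✓ 10101✓ 10110✓ 10111✓ 11000✓ 11001✓ 11110✓ 11111✓
Round 1: -0000✓ -0011 -0110 -1000✓ -1001✓ -1111 0-000✓ 0-011 01-00 01-11 010-1 0100-✓ 1-000✓ 1-110✓ 1-111✓ 10-00✓ 10-10✓ 10-11✓ 100-0✓ 1001-✓ 101-0✓ 101-1✓ 1010-✓ 1011-✓ 1100-✓ 1111-✓
Round 2: --000 -100- 1-11- 10--0 10-1- 101--
PIs = {--000, -0011, -0110, -100-, -1111, 0-011, 01-00, 01-11, 010-1, 1-11-, 10--0, 10-1-, 101--}
Coverage chart:
  m0: --000 ←essential
  m3: -0011,0-011
  m6: -0110 ←essential
  m8: --000,-100-,01-00
  m9: -100-,010-1
  m11: 0-011,01-11,010-1
  m12: 01-00 ←essential
  m15: -1111,01-11
  m16: --000,10--0
  m18: 10--0,10-1-
  m19: -0011,10-1-
  m20: 10--0,101--
  m21: 101-- ←essential
  m22: -0110,1-11-,10--0,10-1-,101--
  m23: 1-11-,10-1-,101--
  m24: --000,-100-
  m25: -100- ←essential
  m30: 1-11- ←essential
  m31: -1111,1-11-
Essential: --000, -0110, -100-, 01-00, 1-11-, 101--

NO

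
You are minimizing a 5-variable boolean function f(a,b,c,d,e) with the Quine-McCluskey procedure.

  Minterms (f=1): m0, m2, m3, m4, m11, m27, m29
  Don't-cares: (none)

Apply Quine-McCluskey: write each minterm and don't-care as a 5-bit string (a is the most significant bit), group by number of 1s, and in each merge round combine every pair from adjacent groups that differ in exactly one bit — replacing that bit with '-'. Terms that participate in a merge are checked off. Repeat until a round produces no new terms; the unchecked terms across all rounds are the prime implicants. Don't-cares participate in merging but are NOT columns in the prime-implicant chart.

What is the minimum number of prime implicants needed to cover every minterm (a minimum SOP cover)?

size-2^0 implicants → 00000(✓)  00010(✓)  00011(✓)  00100(✓)  01011(✓)  11011(✓)  11101
size-2^1 implicants → -1011  0-011  00-00  000-0  0001-
Unchecked terms (primes): -1011, 0-011, 00-00, 000-0, 0001-, 11101
Minterm coverage:
  m0 ⊆ 00-00,000-0
  m2 ⊆ 000-0,0001-
  m3 ⊆ 0-011,0001-
  m4 ⊆ 00-00 [E]
  m11 ⊆ -1011,0-011
  m27 ⊆ -1011 [E]
  m29 ⊆ 11101 [E]
E = {-1011, 00-00, 11101}
Petrick residual → 0001-
Cover = bc'de + a'b'd'e' + a'b'c'd + abcd'e  |cover|=4

4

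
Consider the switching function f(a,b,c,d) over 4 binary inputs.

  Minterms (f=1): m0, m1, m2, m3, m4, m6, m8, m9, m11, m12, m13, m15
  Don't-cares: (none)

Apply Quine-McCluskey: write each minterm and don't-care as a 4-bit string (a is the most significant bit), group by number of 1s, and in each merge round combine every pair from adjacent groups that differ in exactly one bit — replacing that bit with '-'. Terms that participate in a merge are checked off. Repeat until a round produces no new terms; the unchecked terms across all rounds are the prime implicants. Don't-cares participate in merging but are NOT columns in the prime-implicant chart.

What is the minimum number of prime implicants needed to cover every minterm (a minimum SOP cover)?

4

size-2^0 implicants → 0000(✓)  0001(✓)  0010(✓)  0011(✓)  0100(✓)  0110(✓)  1000(✓)  1001(✓)  1011(✓)  1100(✓)  1101(✓)  1111(✓)
size-2^1 implicants → -000(✓)  -001(✓)  -011(✓)  -100(✓)  0-00(✓)  0-10(✓)  00-0(✓)  00-1(✓)  000-(✓)  001-(✓)  01-0(✓)  1-00(✓)  1-01(✓)  1-11(✓)  10-1(✓)  100-(✓)  11-1(✓)  110-(✓)
size-2^2 implicants → --00  -0-1  -00-  0--0  00--  1--1  1-0-
Unchecked terms (primes): --00, -0-1, -00-, 0--0, 00--, 1--1, 1-0-
Minterm coverage:
  m0 ⊆ --00,-00-,0--0,00--
  m1 ⊆ -0-1,-00-,00--
  m2 ⊆ 0--0,00--
  m3 ⊆ -0-1,00--
  m4 ⊆ --00,0--0
  m6 ⊆ 0--0 [E]
  m8 ⊆ --00,-00-,1-0-
  m9 ⊆ -0-1,-00-,1--1,1-0-
  m11 ⊆ -0-1,1--1
  m12 ⊆ --00,1-0-
  m13 ⊆ 1--1,1-0-
  m15 ⊆ 1--1 [E]
E = {0--0, 1--1}
Petrick residual → --00, -0-1
Cover = c'd' + b'd + a'd' + ad  |cover|=4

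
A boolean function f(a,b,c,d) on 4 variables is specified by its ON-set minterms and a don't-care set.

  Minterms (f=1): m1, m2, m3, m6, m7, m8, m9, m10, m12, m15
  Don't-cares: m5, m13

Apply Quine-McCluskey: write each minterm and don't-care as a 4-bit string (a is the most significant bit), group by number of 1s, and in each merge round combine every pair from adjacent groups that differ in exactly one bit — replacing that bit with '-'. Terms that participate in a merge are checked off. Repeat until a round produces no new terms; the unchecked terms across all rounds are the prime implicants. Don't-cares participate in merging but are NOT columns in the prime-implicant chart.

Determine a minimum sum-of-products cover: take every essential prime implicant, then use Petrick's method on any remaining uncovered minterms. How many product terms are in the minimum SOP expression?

size-2^0 implicants → 0001(✓)  0010(✓)  0011(✓)  0101(✓)  0110(✓)  0111(✓)  1000(✓)  1001(✓)  1010(✓)  1100(✓)  1101(✓)  1111(✓)
size-2^1 implicants → -001(✓)  -010  -101(✓)  -111(✓)  0-01(✓)  0-10(✓)  0-11(✓)  00-1(✓)  001-(✓)  01-1(✓)  011-(✓)  1-00(✓)  1-01(✓)  10-0  100-(✓)  11-1(✓)  110-(✓)
size-2^2 implicants → --01  -1-1  0--1  0-1-  1-0-
Unchecked terms (primes): --01, -010, -1-1, 0--1, 0-1-, 1-0-, 10-0
Minterm coverage:
  m1 ⊆ --01,0--1
  m2 ⊆ -010,0-1-
  m3 ⊆ 0--1,0-1-
  m6 ⊆ 0-1- [E]
  m7 ⊆ -1-1,0--1,0-1-
  m8 ⊆ 1-0-,10-0
  m9 ⊆ --01,1-0-
  m10 ⊆ -010,10-0
  m12 ⊆ 1-0- [E]
  m15 ⊆ -1-1 [E]
E = {-1-1, 0-1-, 1-0-}
Petrick residual → --01, -010
Cover = c'd + b'cd' + bd + a'c + ac'  |cover|=5

5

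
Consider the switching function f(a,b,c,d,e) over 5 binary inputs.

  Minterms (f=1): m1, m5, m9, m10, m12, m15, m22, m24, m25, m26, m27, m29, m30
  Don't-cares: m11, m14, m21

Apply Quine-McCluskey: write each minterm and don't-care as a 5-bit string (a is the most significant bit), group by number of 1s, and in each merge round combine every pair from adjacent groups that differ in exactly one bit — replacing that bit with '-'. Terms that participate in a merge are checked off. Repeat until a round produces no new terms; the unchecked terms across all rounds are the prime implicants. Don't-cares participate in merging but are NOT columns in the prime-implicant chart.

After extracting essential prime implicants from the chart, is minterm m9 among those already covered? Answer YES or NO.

NO

[col 0] 00001*, 00101*, 01001*, 01010*, 01011*, 01100*, 01110*, 01111*, 10101*, 10110*, 11000*, 11001*, 11010*, 11011*, 11101*, 11110*
[col 1] -0101, -1001*, -1010*, -1011*, -1110*, 0-001, 00-01, 01-10*, 01-11*, 010-1*, 0101-*, 011-0, 0111-*, 1-101, 1-110, 11-01, 11-10*, 110-0*, 110-1*, 1100-*, 1101-*
[col 2] -1-10, -10-1, -101-, 01-1-, 110--
Prime implicants: -0101, -1-10, -10-1, -101-, 0-001, 00-01, 01-1-, 011-0, 1-101, 1-110, 11-01, 110--
PI chart (minterm → PIs covering it):
  1 | 0-001,00-01
  5 | -0101,00-01
  9 | -10-1,0-001
  10 | -1-10,-101-,01-1-
  12 | 011-0  (sole → essential)
  15 | 01-1-  (sole → essential)
  22 | 1-110  (sole → essential)
  24 | 110--  (sole → essential)
  25 | -10-1,11-01,110--
  26 | -1-10,-101-,110--
  27 | -10-1,-101-,110--
  29 | 1-101,11-01
  30 | -1-10,1-110
Essential prime implicants: 01-1-, 011-0, 1-110, 110--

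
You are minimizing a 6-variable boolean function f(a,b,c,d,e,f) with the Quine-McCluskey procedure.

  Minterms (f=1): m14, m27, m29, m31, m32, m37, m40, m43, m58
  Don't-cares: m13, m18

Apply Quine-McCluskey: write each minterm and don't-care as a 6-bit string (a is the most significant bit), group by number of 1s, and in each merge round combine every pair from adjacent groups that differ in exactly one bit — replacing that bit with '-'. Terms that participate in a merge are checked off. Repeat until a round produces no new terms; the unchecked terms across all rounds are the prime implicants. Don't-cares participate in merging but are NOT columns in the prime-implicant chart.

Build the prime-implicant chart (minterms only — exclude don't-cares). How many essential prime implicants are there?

6

[col 0] 001101*, 001110, 010010, 011011*, 011101*, 011111*, 100000*, 100101, 101000*, 101011, 111010
[col 1] 0-1101, 011-11, 0111-1, 10-000
Prime implicants: 0-1101, 001110, 010010, 011-11, 0111-1, 10-000, 100101, 101011, 111010
PI chart (minterm → PIs covering it):
  14 | 001110  (sole → essential)
  27 | 011-11  (sole → essential)
  29 | 0-1101,0111-1
  31 | 011-11,0111-1
  32 | 10-000  (sole → essential)
  37 | 100101  (sole → essential)
  40 | 10-000  (sole → essential)
  43 | 101011  (sole → essential)
  58 | 111010  (sole → essential)
Essential prime implicants: 001110, 011-11, 10-000, 100101, 101011, 111010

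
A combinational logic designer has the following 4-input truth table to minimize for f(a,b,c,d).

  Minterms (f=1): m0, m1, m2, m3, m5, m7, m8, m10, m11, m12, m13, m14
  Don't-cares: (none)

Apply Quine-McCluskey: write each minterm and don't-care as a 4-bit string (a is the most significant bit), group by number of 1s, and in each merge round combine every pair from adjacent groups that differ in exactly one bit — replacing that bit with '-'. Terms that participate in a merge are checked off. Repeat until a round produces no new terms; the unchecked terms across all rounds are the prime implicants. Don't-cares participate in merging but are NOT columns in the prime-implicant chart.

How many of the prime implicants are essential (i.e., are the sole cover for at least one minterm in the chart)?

Round 0: 0000✓ 0001✓ 0010✓ 0011✓ 0101✓ 0111✓ 1000✓ 1010✓ 1011✓ 1100✓ 1101✓ 1110✓
Round 1: -000✓ -010✓ -011✓ -101 0-01✓ 0-11✓ 00-0✓ 00-1✓ 000-✓ 001-✓ 01-1✓ 1-00✓ 1-10✓ 10-0✓ 101-✓ 11-0✓ 110-
Round 2: -0-0 -01- 0--1 00-- 1--0
PIs = {-0-0, -01-, -101, 0--1, 00--, 1--0, 110-}
Coverage chart:
  m0: -0-0,00--
  m1: 0--1,00--
  m2: -0-0,-01-,00--
  m3: -01-,0--1,00--
  m5: -101,0--1
  m7: 0--1 ←essential
  m8: -0-0,1--0
  m10: -0-0,-01-,1--0
  m11: -01- ←essential
  m12: 1--0,110-
  m13: -101,110-
  m14: 1--0 ←essential
Essential: -01-, 0--1, 1--0

3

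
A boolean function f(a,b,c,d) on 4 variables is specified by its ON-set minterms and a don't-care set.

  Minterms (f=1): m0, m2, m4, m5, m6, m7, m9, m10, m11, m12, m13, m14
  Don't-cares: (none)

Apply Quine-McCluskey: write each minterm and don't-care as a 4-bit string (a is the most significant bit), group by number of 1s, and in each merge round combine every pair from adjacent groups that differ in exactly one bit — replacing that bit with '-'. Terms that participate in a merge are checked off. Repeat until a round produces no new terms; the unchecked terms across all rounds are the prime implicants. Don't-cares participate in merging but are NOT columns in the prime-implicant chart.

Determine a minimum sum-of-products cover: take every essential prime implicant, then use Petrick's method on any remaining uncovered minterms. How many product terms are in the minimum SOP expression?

size-2^0 implicants → 0000(✓)  0010(✓)  0100(✓)  0101(✓)  0110(✓)  0111(✓)  1001(✓)  1010(✓)  1011(✓)  1100(✓)  1101(✓)  1110(✓)
size-2^1 implicants → -010(✓)  -100(✓)  -101(✓)  -110(✓)  0-00(✓)  0-10(✓)  00-0(✓)  01-0(✓)  01-1(✓)  010-(✓)  011-(✓)  1-01  1-10(✓)  10-1  101-  11-0(✓)  110-(✓)
size-2^2 implicants → --10  -1-0  -10-  0--0  01--
Unchecked terms (primes): --10, -1-0, -10-, 0--0, 01--, 1-01, 10-1, 101-
Minterm coverage:
  m0 ⊆ 0--0 [E]
  m2 ⊆ --10,0--0
  m4 ⊆ -1-0,-10-,0--0,01--
  m5 ⊆ -10-,01--
  m6 ⊆ --10,-1-0,0--0,01--
  m7 ⊆ 01-- [E]
  m9 ⊆ 1-01,10-1
  m10 ⊆ --10,101-
  m11 ⊆ 10-1,101-
  m12 ⊆ -1-0,-10-
  m13 ⊆ -10-,1-01
  m14 ⊆ --10,-1-0
E = {0--0, 01--}
Petrick residual → --10, -10-, 10-1
Cover = cd' + bc' + a'd' + a'b + ab'd  |cover|=5

5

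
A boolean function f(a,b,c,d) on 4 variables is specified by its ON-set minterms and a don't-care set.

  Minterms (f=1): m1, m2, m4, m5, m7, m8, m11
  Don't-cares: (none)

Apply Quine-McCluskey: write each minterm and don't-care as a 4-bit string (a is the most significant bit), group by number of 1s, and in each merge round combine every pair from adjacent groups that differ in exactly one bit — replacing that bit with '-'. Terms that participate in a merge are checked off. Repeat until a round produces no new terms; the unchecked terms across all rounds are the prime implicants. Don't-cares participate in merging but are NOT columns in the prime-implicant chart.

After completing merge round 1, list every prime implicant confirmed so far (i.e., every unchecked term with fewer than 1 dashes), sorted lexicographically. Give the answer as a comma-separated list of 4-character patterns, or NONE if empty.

0010, 1000, 1011

Round 0: 0001✓ 0010 0100✓ 0101✓ 0111✓ 1000 1011
Round 1: 0-01 01-1 010-
PIs = {0-01, 0010, 01-1, 010-, 1000, 1011}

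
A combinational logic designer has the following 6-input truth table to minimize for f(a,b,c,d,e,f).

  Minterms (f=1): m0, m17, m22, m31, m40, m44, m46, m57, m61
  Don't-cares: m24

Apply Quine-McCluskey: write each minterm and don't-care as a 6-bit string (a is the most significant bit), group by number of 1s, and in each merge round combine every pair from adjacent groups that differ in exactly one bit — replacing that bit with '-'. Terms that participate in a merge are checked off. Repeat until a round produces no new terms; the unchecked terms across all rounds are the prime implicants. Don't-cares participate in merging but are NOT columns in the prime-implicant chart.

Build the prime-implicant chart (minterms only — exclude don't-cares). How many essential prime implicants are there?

7

Round 0: 000000 010001 010110 011000 011111 101000✓ 101100✓ 101110✓ 111001✓ 111101✓
Round 1: 101-00 1011-0 111-01
PIs = {000000, 010001, 010110, 011000, 011111, 101-00, 1011-0, 111-01}
Coverage chart:
  m0: 000000 ←essential
  m17: 010001 ←essential
  m22: 010110 ←essential
  m31: 011111 ←essential
  m40: 101-00 ←essential
  m44: 101-00,1011-0
  m46: 1011-0 ←essential
  m57: 111-01 ←essential
  m61: 111-01 ←essential
Essential: 000000, 010001, 010110, 011111, 101-00, 1011-0, 111-01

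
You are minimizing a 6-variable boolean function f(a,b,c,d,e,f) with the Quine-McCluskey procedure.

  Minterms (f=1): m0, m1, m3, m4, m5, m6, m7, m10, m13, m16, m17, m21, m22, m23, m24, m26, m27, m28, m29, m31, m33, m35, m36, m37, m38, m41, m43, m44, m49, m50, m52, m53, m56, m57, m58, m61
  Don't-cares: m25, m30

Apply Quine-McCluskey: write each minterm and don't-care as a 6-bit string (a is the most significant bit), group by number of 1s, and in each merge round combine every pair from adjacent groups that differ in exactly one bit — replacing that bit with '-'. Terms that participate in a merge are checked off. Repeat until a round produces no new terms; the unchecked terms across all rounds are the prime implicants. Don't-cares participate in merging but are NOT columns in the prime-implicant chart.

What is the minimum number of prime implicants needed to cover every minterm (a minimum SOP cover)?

[col 0] 000000*, 000001*, 000011*, 000100*, 000101*, 000110*, 000111*, 001010*, 001101*, 010000*, 010001*, 010101*, 010110*, 010111*, 011000*, 011001*, 011010*, 011011*, 011100*, 011101*, 011110*, 011111*, 100001*, 100011*, 100100*, 100101*, 100110*, 101001*, 101011*, 101100*, 110001*, 110010*, 110100*, 110101*, 111000*, 111001*, 111010*, 111101*
[col 1] -00001*, -00011*, -00100*, -00101*, -00110*, -10001*, -10101*, -11000*, -11001*, -11010*, -11101*, 0-0000*, 0-0001*, 0-0101*, 0-0110*, 0-0111*, 0-1010, 0-1101*, 00-101*, 000-00*, 000-01*, 000-11*, 0000-1*, 00000-*, 0001-0*, 0001-1*, 00010-*, 00011-*, 01-000*, 01-001*, 01-101*, 01-110*, 01-111*, 010-01*, 01000-*, 0101-1*, 01011-*, 011-00*, 011-01*, 011-10*, 011-11*, 0110-0*, 0110-1*, 01100-*, 01101-*, 0111-0*, 0111-1*, 01110-*, 01111-*, 1-0001*, 1-0100*, 1-0101*, 1-1001*, 10-001*, 10-011*, 10-100, 100-01*, 1000-1*, 1001-0*, 10010-*, 1010-1*, 11-001*, 11-010, 11-101*, 110-01*, 11010-*, 111-01*, 1110-0*, 11100-*
[col 2] --0001*, --0101*, -00-01*, -000-1, -001-0, -0010-, -1-001*, -1-101*, -10-01*, -11-01*, -110-0, -1100-, 0--101, 0-0-01*, 0-000-, 0-01-1, 0-011-, 000--1, 000-0-, 0001--, 01--01*, 01-00-, 01-1-1, 01-11-, 011--0*, 011--1*, 011-0-*, 011-1-*, 0110--*, 0111--*, 1--001, 1-0-01*, 1-010-, 10-0-1, 11--01*
[col 3] --0-01, -1--01, 011---
Prime implicants: --0-01, -000-1, -001-0, -0010-, -1--01, -110-0, -1100-, 0--101, 0-000-, 0-01-1, 0-011-, 0-1010, 000--1, 000-0-, 0001--, 01-00-, 01-1-1, 01-11-, 011---, 1--001, 1-010-, 10-0-1, 10-100, 11-010
PI chart (minterm → PIs covering it):
  0 | 0-000-,000-0-
  1 | --0-01,-000-1,0-000-,000--1,000-0-
  3 | -000-1,000--1
  4 | -001-0,-0010-,000-0-,0001--
  5 | --0-01,-0010-,0--101,0-01-1,000--1,000-0-,0001--
  6 | -001-0,0-011-,0001--
  7 | 0-01-1,0-011-,000--1,0001--
  10 | 0-1010  (sole → essential)
  13 | 0--101  (sole → essential)
  16 | 0-000-,01-00-
  17 | --0-01,-1--01,0-000-,01-00-
  21 | --0-01,-1--01,0--101,0-01-1,01-1-1
  22 | 0-011-,01-11-
  23 | 0-01-1,0-011-,01-1-1,01-11-
  24 | -110-0,-1100-,01-00-,011---
  26 | -110-0,0-1010,011---
  27 | 011---  (sole → essential)
  28 | 011---  (sole → essential)
  29 | -1--01,0--101,01-1-1,011---
  31 | 01-1-1,01-11-,011---
  33 | --0-01,-000-1,1--001,10-0-1
  35 | -000-1,10-0-1
  36 | -001-0,-0010-,1-010-,10-100
  37 | --0-01,-0010-,1-010-
  38 | -001-0  (sole → essential)
  41 | 1--001,10-0-1
  43 | 10-0-1  (sole → essential)
  44 | 10-100  (sole → essential)
  49 | --0-01,-1--01,1--001
  50 | 11-010  (sole → essential)
  52 | 1-010-  (sole → essential)
  53 | --0-01,-1--01,1-010-
  56 | -110-0,-1100-
  57 | -1--01,-1100-,1--001
  58 | -110-0,11-010
  61 | -1--01  (sole → essential)
Essential prime implicants: -001-0, -1--01, 0--101, 0-1010, 011---, 1-010-, 10-0-1, 10-100, 11-010
Petrick residual → -000-1, -110-0, 0-000-, 0-011-
Minimum SOP uses 13 PIs: b'c'd'f + b'c'df' + be'f + bcd'f' + a'de'f + a'c'd'e' + a'c'de + a'cd'ef' + a'bc + ac'de' + ab'd'f + ab'de'f' + abd'ef'

13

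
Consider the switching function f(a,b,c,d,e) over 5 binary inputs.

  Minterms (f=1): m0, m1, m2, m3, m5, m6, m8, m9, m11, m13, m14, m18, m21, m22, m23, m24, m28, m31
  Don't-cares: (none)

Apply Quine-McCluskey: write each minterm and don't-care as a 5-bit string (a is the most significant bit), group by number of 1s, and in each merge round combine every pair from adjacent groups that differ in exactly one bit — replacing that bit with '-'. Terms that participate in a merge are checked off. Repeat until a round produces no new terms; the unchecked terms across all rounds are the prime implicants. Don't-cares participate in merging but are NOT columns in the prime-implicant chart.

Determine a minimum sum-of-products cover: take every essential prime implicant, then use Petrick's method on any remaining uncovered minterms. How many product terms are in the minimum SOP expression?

size-2^0 implicants → 00000(✓)  00001(✓)  00010(✓)  00011(✓)  00101(✓)  00110(✓)  01000(✓)  01001(✓)  01011(✓)  01101(✓)  01110(✓)  10010(✓)  10101(✓)  10110(✓)  10111(✓)  11000(✓)  11100(✓)  11111(✓)
size-2^1 implicants → -0010(✓)  -0101  -0110(✓)  -1000  0-000(✓)  0-001(✓)  0-011(✓)  0-101(✓)  0-110  00-01(✓)  00-10(✓)  000-0(✓)  000-1(✓)  0000-(✓)  0001-(✓)  01-01(✓)  010-1(✓)  0100-(✓)  1-111  10-10(✓)  101-1  1011-  11-00
size-2^2 implicants → -0-10  0--01  0-0-1  0-00-  000--
Unchecked terms (primes): -0-10, -0101, -1000, 0--01, 0-0-1, 0-00-, 0-110, 000--, 1-111, 101-1, 1011-, 11-00
Minterm coverage:
  m0 ⊆ 0-00-,000--
  m1 ⊆ 0--01,0-0-1,0-00-,000--
  m2 ⊆ -0-10,000--
  m3 ⊆ 0-0-1,000--
  m5 ⊆ -0101,0--01
  m6 ⊆ -0-10,0-110
  m8 ⊆ -1000,0-00-
  m9 ⊆ 0--01,0-0-1,0-00-
  m11 ⊆ 0-0-1 [E]
  m13 ⊆ 0--01 [E]
  m14 ⊆ 0-110 [E]
  m18 ⊆ -0-10 [E]
  m21 ⊆ -0101,101-1
  m22 ⊆ -0-10,1011-
  m23 ⊆ 1-111,101-1,1011-
  m24 ⊆ -1000,11-00
  m28 ⊆ 11-00 [E]
  m31 ⊆ 1-111 [E]
E = {-0-10, 0--01, 0-0-1, 0-110, 1-111, 11-00}
Petrick residual → -0101, 0-00-
Cover = b'de' + b'cd'e + a'd'e + a'c'e + a'c'd' + a'cde' + acde + abd'e'  |cover|=8

8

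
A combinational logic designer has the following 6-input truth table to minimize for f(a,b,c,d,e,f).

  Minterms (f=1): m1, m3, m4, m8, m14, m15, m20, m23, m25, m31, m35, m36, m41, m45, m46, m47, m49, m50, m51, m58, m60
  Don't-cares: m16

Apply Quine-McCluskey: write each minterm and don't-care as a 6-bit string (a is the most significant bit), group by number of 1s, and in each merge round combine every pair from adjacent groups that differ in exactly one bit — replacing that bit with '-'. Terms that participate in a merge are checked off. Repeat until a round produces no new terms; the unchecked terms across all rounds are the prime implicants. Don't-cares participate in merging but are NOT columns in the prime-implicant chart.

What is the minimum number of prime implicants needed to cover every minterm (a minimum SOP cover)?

12

size-2^0 implicants → 000001(✓)  000011(✓)  000100(✓)  001000  001110(✓)  001111(✓)  010000(✓)  010100(✓)  010111(✓)  011001  011111(✓)  100011(✓)  100100(✓)  101001(✓)  101101(✓)  101110(✓)  101111(✓)  110001(✓)  110010(✓)  110011(✓)  111010(✓)  111100
size-2^1 implicants → -00011  -00100  -01110(✓)  -01111(✓)  0-0100  0-1111  0000-1  00111-(✓)  01-111  010-00  1-0011  101-01  1011-1  10111-(✓)  11-010  1100-1  11001-
size-2^2 implicants → -0111-
Unchecked terms (primes): -00011, -00100, -0111-, 0-0100, 0-1111, 0000-1, 001000, 01-111, 010-00, 011001, 1-0011, 101-01, 1011-1, 11-010, 1100-1, 11001-, 111100
Minterm coverage:
  m1 ⊆ 0000-1 [E]
  m3 ⊆ -00011,0000-1
  m4 ⊆ -00100,0-0100
  m8 ⊆ 001000 [E]
  m14 ⊆ -0111- [E]
  m15 ⊆ -0111-,0-1111
  m20 ⊆ 0-0100,010-00
  m23 ⊆ 01-111 [E]
  m25 ⊆ 011001 [E]
  m31 ⊆ 0-1111,01-111
  m35 ⊆ -00011,1-0011
  m36 ⊆ -00100 [E]
  m41 ⊆ 101-01 [E]
  m45 ⊆ 101-01,1011-1
  m46 ⊆ -0111- [E]
  m47 ⊆ -0111-,1011-1
  m49 ⊆ 1100-1 [E]
  m50 ⊆ 11-010,11001-
  m51 ⊆ 1-0011,1100-1,11001-
  m58 ⊆ 11-010 [E]
  m60 ⊆ 111100 [E]
E = {-00100, -0111-, 0000-1, 001000, 01-111, 011001, 101-01, 11-010, 1100-1, 111100}
Petrick residual → -00011, 0-0100
Cover = b'c'd'ef + b'c'de'f' + b'cde + a'c'de'f' + a'b'c'd'f + a'b'cd'e'f' + a'bdef + a'bcd'e'f + ab'ce'f + abd'ef' + abc'd'f + abcde'f'  |cover|=12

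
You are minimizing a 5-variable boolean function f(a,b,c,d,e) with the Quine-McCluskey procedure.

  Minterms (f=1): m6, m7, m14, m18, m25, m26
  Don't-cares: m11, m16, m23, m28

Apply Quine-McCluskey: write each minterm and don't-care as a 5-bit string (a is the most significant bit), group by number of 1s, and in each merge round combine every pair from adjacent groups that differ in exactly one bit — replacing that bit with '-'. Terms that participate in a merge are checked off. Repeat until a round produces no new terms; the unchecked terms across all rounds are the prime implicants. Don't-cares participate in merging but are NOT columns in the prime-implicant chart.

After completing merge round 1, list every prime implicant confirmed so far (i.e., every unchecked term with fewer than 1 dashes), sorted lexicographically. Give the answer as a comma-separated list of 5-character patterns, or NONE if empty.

01011, 11001, 11100

Round 0: 00110✓ 00111✓ 01011 01110✓ 10000✓ 10010✓ 10111✓ 11001 11010✓ 11100
Round 1: -0111 0-110 0011- 1-010 100-0
PIs = {-0111, 0-110, 0011-, 01011, 1-010, 100-0, 11001, 11100}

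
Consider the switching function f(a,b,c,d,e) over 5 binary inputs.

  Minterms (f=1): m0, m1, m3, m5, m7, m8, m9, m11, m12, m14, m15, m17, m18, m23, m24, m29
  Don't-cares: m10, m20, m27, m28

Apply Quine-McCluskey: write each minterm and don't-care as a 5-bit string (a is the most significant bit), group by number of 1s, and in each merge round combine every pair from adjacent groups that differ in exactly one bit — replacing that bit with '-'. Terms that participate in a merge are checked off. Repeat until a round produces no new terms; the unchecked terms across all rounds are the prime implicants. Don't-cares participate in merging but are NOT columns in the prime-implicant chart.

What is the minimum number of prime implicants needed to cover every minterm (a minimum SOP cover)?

size-2^0 implicants → 00000(✓)  00001(✓)  00011(✓)  00101(✓)  00111(✓)  01000(✓)  01001(✓)  01010(✓)  01011(✓)  01100(✓)  01110(✓)  01111(✓)  10001(✓)  10010  10100(✓)  10111(✓)  11000(✓)  11011(✓)  11100(✓)  11101(✓)
size-2^1 implicants → -0001  -0111  -1000(✓)  -1011  -1100(✓)  0-000(✓)  0-001(✓)  0-011(✓)  0-111(✓)  00-01(✓)  00-11(✓)  000-1(✓)  0000-(✓)  001-1(✓)  01-00(✓)  01-10(✓)  01-11(✓)  010-0(✓)  010-1(✓)  0100-(✓)  0101-(✓)  011-0(✓)  0111-(✓)  1-100  11-00(✓)  1110-
size-2^2 implicants → -1-00  0--11  0-0-1  0-00-  00--1  01--0  01-1-  010--
Unchecked terms (primes): -0001, -0111, -1-00, -1011, 0--11, 0-0-1, 0-00-, 00--1, 01--0, 01-1-, 010--, 1-100, 10010, 1110-
Minterm coverage:
  m0 ⊆ 0-00- [E]
  m1 ⊆ -0001,0-0-1,0-00-,00--1
  m3 ⊆ 0--11,0-0-1,00--1
  m5 ⊆ 00--1 [E]
  m7 ⊆ -0111,0--11,00--1
  m8 ⊆ -1-00,0-00-,01--0,010--
  m9 ⊆ 0-0-1,0-00-,010--
  m11 ⊆ -1011,0--11,0-0-1,01-1-,010--
  m12 ⊆ -1-00,01--0
  m14 ⊆ 01--0,01-1-
  m15 ⊆ 0--11,01-1-
  m17 ⊆ -0001 [E]
  m18 ⊆ 10010 [E]
  m23 ⊆ -0111 [E]
  m24 ⊆ -1-00 [E]
  m29 ⊆ 1110- [E]
E = {-0001, -0111, -1-00, 0-00-, 00--1, 10010, 1110-}
Petrick residual → 01-1-
Cover = b'c'd'e + b'cde + bd'e' + a'c'd' + a'b'e + a'bd + ab'c'de' + abcd'  |cover|=8

8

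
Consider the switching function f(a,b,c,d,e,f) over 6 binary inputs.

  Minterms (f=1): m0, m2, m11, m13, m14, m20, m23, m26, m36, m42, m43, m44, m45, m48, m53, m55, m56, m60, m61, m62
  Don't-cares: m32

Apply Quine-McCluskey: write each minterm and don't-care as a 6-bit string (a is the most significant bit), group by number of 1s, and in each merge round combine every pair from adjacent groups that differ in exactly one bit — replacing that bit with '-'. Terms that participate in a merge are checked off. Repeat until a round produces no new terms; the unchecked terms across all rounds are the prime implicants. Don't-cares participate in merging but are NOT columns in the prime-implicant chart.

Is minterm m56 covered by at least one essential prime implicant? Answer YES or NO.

NO

size-2^0 implicants → 000000(✓)  000010(✓)  001011(✓)  001101(✓)  001110  010100  010111(✓)  011010  100000(✓)  100100(✓)  101010(✓)  101011(✓)  101100(✓)  101101(✓)  110000(✓)  110101(✓)  110111(✓)  111000(✓)  111100(✓)  111101(✓)  111110(✓)
size-2^1 implicants → -00000  -01011  -01101  -10111  0000-0  1-0000  1-1100(✓)  1-1101(✓)  10-100  100-00  10101-  10110-(✓)  11-000  11-101  1101-1  111-00  1111-0  11110-(✓)
size-2^2 implicants → 1-110-
Unchecked terms (primes): -00000, -01011, -01101, -10111, 0000-0, 001110, 010100, 011010, 1-0000, 1-110-, 10-100, 100-00, 10101-, 11-000, 11-101, 1101-1, 111-00, 1111-0
Minterm coverage:
  m0 ⊆ -00000,0000-0
  m2 ⊆ 0000-0 [E]
  m11 ⊆ -01011 [E]
  m13 ⊆ -01101 [E]
  m14 ⊆ 001110 [E]
  m20 ⊆ 010100 [E]
  m23 ⊆ -10111 [E]
  m26 ⊆ 011010 [E]
  m36 ⊆ 10-100,100-00
  m42 ⊆ 10101- [E]
  m43 ⊆ -01011,10101-
  m44 ⊆ 1-110-,10-100
  m45 ⊆ -01101,1-110-
  m48 ⊆ 1-0000,11-000
  m53 ⊆ 11-101,1101-1
  m55 ⊆ -10111,1101-1
  m56 ⊆ 11-000,111-00
  m60 ⊆ 1-110-,111-00,1111-0
  m61 ⊆ 1-110-,11-101
  m62 ⊆ 1111-0 [E]
E = {-01011, -01101, -10111, 0000-0, 001110, 010100, 011010, 10101-, 1111-0}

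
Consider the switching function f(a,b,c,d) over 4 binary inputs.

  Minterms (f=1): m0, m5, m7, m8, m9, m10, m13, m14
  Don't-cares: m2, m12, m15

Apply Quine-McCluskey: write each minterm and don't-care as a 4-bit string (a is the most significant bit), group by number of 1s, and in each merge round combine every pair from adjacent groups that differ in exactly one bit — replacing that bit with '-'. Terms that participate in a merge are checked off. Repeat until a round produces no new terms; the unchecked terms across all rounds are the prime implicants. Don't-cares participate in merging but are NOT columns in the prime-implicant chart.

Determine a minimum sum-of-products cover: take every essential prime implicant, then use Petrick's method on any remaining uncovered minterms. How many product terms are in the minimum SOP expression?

[col 0] 0000*, 0010*, 0101*, 0111*, 1000*, 1001*, 1010*, 1100*, 1101*, 1110*, 1111*
[col 1] -000*, -010*, -101*, -111*, 00-0*, 01-1*, 1-00*, 1-01*, 1-10*, 10-0*, 100-*, 11-0*, 11-1*, 110-*, 111-*
[col 2] -0-0, -1-1, 1--0, 1-0-, 11--
Prime implicants: -0-0, -1-1, 1--0, 1-0-, 11--
PI chart (minterm → PIs covering it):
  0 | -0-0  (sole → essential)
  5 | -1-1  (sole → essential)
  7 | -1-1  (sole → essential)
  8 | -0-0,1--0,1-0-
  9 | 1-0-  (sole → essential)
  10 | -0-0,1--0
  13 | -1-1,1-0-,11--
  14 | 1--0,11--
Essential prime implicants: -0-0, -1-1, 1-0-
Petrick residual → 1--0
Minimum SOP uses 4 PIs: b'd' + bd + ad' + ac'

4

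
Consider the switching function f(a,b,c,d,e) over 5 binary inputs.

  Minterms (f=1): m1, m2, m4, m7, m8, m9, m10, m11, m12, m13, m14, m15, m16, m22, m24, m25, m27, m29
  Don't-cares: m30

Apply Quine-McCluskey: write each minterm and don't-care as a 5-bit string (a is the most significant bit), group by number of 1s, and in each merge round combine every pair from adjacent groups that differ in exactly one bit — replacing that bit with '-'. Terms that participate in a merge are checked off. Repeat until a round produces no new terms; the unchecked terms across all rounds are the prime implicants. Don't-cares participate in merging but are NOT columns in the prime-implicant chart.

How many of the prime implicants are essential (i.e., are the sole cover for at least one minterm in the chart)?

size-2^0 implicants → 00001(✓)  00010(✓)  00100(✓)  00111(✓)  01000(✓)  01001(✓)  01010(✓)  01011(✓)  01100(✓)  01101(✓)  01110(✓)  01111(✓)  10000(✓)  10110(✓)  11000(✓)  11001(✓)  11011(✓)  11101(✓)  11110(✓)
size-2^1 implicants → -1000(✓)  -1001(✓)  -1011(✓)  -1101(✓)  -1110  0-001  0-010  0-100  0-111  01-00(✓)  01-01(✓)  01-10(✓)  01-11(✓)  010-0(✓)  010-1(✓)  0100-(✓)  0101-(✓)  011-0(✓)  011-1(✓)  0110-(✓)  0111-(✓)  1-000  1-110  11-01(✓)  110-1(✓)  1100-(✓)
size-2^2 implicants → -1-01  -10-1  -100-  01--0(✓)  01--1(✓)  01-0-(✓)  01-1-(✓)  010--(✓)  011--(✓)
size-2^3 implicants → 01---
Unchecked terms (primes): -1-01, -10-1, -100-, -1110, 0-001, 0-010, 0-100, 0-111, 01---, 1-000, 1-110
Minterm coverage:
  m1 ⊆ 0-001 [E]
  m2 ⊆ 0-010 [E]
  m4 ⊆ 0-100 [E]
  m7 ⊆ 0-111 [E]
  m8 ⊆ -100-,01---
  m9 ⊆ -1-01,-10-1,-100-,0-001,01---
  m10 ⊆ 0-010,01---
  m11 ⊆ -10-1,01---
  m12 ⊆ 0-100,01---
  m13 ⊆ -1-01,01---
  m14 ⊆ -1110,01---
  m15 ⊆ 0-111,01---
  m16 ⊆ 1-000 [E]
  m22 ⊆ 1-110 [E]
  m24 ⊆ -100-,1-000
  m25 ⊆ -1-01,-10-1,-100-
  m27 ⊆ -10-1 [E]
  m29 ⊆ -1-01 [E]
E = {-1-01, -10-1, 0-001, 0-010, 0-100, 0-111, 1-000, 1-110}

8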